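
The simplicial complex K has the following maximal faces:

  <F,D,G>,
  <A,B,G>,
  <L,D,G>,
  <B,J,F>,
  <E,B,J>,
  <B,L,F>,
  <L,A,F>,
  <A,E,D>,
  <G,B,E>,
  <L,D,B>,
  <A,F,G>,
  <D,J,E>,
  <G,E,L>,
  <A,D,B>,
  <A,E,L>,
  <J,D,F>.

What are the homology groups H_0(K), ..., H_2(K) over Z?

K has 8 vertices, 24 edges, 16 triangles.
rank ∂_0 = 0, rank ∂_1 = 7 ⇒ b_0 = 8 − 0 − 7 = 1; all invariant factors of ∂_1 are 1 so no torsion. So H_0 ≅ Z.
rank ∂_1 = 7, rank ∂_2 = 15 ⇒ b_1 = 24 − 7 − 15 = 2; all invariant factors of ∂_2 are 1 so no torsion. So H_1 ≅ Z^2.
rank ∂_2 = 15, rank ∂_3 = 0 ⇒ b_2 = 16 − 15 − 0 = 1. So H_2 ≅ Z.

H_0 = Z,  H_1 = Z^2,  H_2 = Z.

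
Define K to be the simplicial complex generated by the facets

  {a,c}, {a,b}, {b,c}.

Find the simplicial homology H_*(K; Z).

Order the vertices as a < b < c. Listing each simplex with vertices in this order, K has dimension 1 with simplices:

  0-simplices (3): a, b, c
  1-simplices (3): ab, ac, bc

Hence C_0 ≅ Z^3, C_1 ≅ Z^3.

Boundary ∂_1: C_1 → C_0 is given by ∂[p,q] = [q] − [p]. For instance
  ∂ab = b − a.
The resulting 3×3 matrix has rank 2, and its Smith normal form has invariant factors (1,1).

From H_k ≅ ker(∂_k) / im(∂_{k+1}) we obtain:

  H_0: rank C_0 − rank ∂_1 = 3 − 2 = 1, and the invariant factors of ∂_1 are all 1, so H_0 = Z.
  H_1: rank ker ∂_1 − rank ∂_2 = (3 − 2) − 0 = 1, and there is no ∂_2, so H_1 = Z.

H_0 = Z,  H_1 = Z.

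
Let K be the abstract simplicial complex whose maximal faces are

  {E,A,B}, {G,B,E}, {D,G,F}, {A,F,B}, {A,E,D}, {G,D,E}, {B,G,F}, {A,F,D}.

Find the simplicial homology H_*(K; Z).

Order the vertices as A < B < D < E < F < G. Listing each simplex with vertices in this order, K has dimension 2 with simplices:

  0-simplices (6): A, B, D, E, F, G
  1-simplices (12): AB, AD, AE, AF, BE, BF, BG, DE, DF, DG, EG, FG
  2-simplices (8): ABE, ABF, ADE, ADF, BEG, BFG, DEG, DFG

so the chain groups are C_0 ≅ Z^6, C_1 ≅ Z^12, C_2 ≅ Z^8.

∂_1: C_1 → C_0 sends each edge [p,q] (with p < q) to q − p. For instance
  ∂BG = G − B.
The 6×12 boundary matrix has rank 5 and Smith normal form diag(1,1,1,1,1).

The boundary map ∂_2: C_2 → C_1 sends each 2-simplex [p,q,r] to [q,r] − [p,r] + [p,q]. For instance
  ∂ADF = DF − AF + AD,
  ∂DEG = EG − DG + DE.
The 12×8 boundary matrix has rank 7 and Smith normal form diag(1,1,1,1,1,1,1).

Now H_k = ker ∂_k / im ∂_{k+1}, so:

  H_0: rank C_0 − rank ∂_1 = 6 − 5 = 1, and the invariant factors of ∂_1 are all 1, so H_0 ≅ Z.
  H_1: rank ker ∂_1 − rank ∂_2 = (12 − 5) − 7 = 0, and the invariant factors of ∂_2 are all 1, so H_1 ≅ 0.
  H_2: rank ker ∂_2 − rank ∂_3 = (8 − 7) − 0 = 1, and there is no ∂_3, so H_2 ≅ Z.

As a check, the Euler characteristic is 6 − 12 + 8 = 2, which agrees with 1 − 0 + 1 = 2.

H_0 = Z,  H_1 = 0,  H_2 = Z.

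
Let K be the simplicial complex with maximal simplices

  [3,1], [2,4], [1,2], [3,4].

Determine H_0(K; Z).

Order the vertices as 1 < 2 < 3 < 4. Listing each simplex with vertices in this order, K has dimension 1 with simplices:

  0-simplices (4): [1], [2], [3], [4]
  1-simplices (4): [1,2], [1,3], [2,4], [3,4]

Hence C_0 ≅ Z^4, C_1 ≅ Z^4.

Boundary ∂_1: C_1 → C_0 maps an edge to its endpoints' difference, ∂[p,q] = q − p. For instance
  ∂[3,4] = [4] − [3].
As a 4×4 matrix over Z this has rank 3, with invariant factors (1,1,1).

Now H_k = ker ∂_k / im ∂_{k+1}, so:

  H_0: rank C_0 − rank ∂_1 = 4 − 3 = 1, and the invariant factors of ∂_1 are all 1, so H_0 = Z.

H_0 = Z.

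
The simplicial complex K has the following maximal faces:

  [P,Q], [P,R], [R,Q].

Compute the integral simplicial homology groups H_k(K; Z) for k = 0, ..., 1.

H_0 = Z,  H_1 = Z.

Order the vertices as P < Q < R. Listing each simplex with vertices in this order, K has dimension 1 with simplices:

  0-simplices (3): P, Q, R
  1-simplices (3): PQ, PR, QR

so the chain groups are C_0 ≅ Z^3, C_1 ≅ Z^3.

Boundary ∂_1: C_1 → C_0 maps an edge to its endpoints' difference, ∂[p,q] = q − p. For instance
  ∂PQ = Q − P.
As a 3×3 matrix over Z this has rank 2, with invariant factors (1,1).

Computing H_k = (kernel of ∂_k) / (image of ∂_{k+1}):

  H_0: rank C_0 − rank ∂_1 = 3 − 2 = 1, and the invariant factors of ∂_1 are all 1, so H_0 ≅ Z.
  H_1: rank ker ∂_1 − rank ∂_2 = (3 − 2) − 0 = 1, and there is no ∂_2, so H_1 ≅ Z.

As a check, the Euler characteristic is 3 − 3 = 0, which agrees with 1 − 1 = 0.
(K is a triangulation of the circle S^1.)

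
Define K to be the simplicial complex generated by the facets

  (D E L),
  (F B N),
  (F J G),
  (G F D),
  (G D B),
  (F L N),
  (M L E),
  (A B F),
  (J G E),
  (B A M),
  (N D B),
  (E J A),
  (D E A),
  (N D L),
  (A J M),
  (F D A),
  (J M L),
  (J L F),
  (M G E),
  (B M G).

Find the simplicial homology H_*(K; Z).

H_0 ≅ Z,  H_1 ≅ Z ⊕ Z/2Z,  H_2 = 0.

Take the total order A < B < D < E < F < G < J < L < M < N on the vertex set. Then K (dimension 2) consists of the simplices:

  0-simplices (10): A, B, D, E, F, G, J, L, M, N
  1-simplices (30): AB, AD, AE, AF, AJ, AM, BD, BF, BG, BM, BN, DE, DF, DG, DL, DN, EG, EJ, EL, EM, FG, FJ, FL, FN, GJ, GM, JL, JM, LM, LN
  2-simplices (20): ABF, ABM, ADE, ADF, AEJ, AJM, BDG, BDN, BFN, BGM, DEL, DFG, DLN, EGJ, EGM, ELM, FGJ, FJL, FLN, JLM

Hence C_0 ≅ Z^10, C_1 ≅ Z^30, C_2 ≅ Z^20.

∂_1: C_1 → C_0 is given by ∂[p,q] = [q] − [p]. For instance
  ∂DN = N − D.
The resulting 10×30 matrix has rank 9, and its Smith normal form has invariant factors (1,1,1,1,1,1,1,1,1).

Boundary ∂_2: C_2 → C_1 acts by ∂[p,q,r] = [q,r] − [p,r] + [p,q]. For instance
  ∂FJL = JL − FL + FJ,
  ∂AJM = JM − AM + AJ.
The resulting 30×20 matrix has rank 20, and its Smith normal form has invariant factors (1,1,1,1,1,1,1,1,1,1,1,1,1,1,1,1,1,1,1,2).

Computing H_k = (kernel of ∂_k) / (image of ∂_{k+1}):

  H_0: rank C_0 − rank ∂_1 = 10 − 9 = 1, and the invariant factors of ∂_1 are all 1, so H_0 = Z.
  H_1: rank ker ∂_1 − rank ∂_2 = (30 − 9) − 20 = 1, and ∂_2 has invariant factor 2 > 1, so H_1 = Z ⊕ Z/2Z.
  H_2: rank ker ∂_2 − rank ∂_3 = (20 − 20) − 0 = 0, and there is no ∂_3, so H_2 = 0.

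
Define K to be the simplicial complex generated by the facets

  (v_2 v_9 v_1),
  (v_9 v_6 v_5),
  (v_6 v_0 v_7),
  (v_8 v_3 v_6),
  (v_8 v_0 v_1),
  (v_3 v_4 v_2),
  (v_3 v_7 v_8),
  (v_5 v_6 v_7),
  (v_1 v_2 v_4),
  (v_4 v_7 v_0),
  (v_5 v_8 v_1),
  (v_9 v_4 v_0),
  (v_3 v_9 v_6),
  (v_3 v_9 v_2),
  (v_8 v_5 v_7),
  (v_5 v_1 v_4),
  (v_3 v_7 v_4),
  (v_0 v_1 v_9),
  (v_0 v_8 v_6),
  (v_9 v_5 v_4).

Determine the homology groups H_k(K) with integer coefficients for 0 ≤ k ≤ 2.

H_0 = Z,  H_1 = Z ⊕ Z/2Z,  H_2 = 0.

Order the vertices as v_0 < v_1 < v_2 < v_3 < v_4 < v_5 < v_6 < v_7 < v_8 < v_9. Listing each simplex with vertices in this order, K has dimension 2 with simplices:

  0-simplices (10): [v_0], [v_1], [v_2], [v_3], [v_4], [v_5], [v_6], [v_7], [v_8], [v_9]
  1-simplices (30): (30 of them)
  2-simplices (20): (20 of them)

Hence C_0 ≅ Z^10, C_1 ≅ Z^30, C_2 ≅ Z^20.

Boundary ∂_1: C_1 → C_0 is given by ∂[p,q] = [q] − [p]. For instance
  ∂[v_0,v_7] = [v_7] − [v_0].
This gives a 10×30 integer matrix of rank 9; reducing to Smith normal form yields diagonal entries (1,1,1,1,1,1,1,1,1).

Boundary ∂_2: C_2 → C_1 acts by ∂[p,q,r] = [q,r] − [p,r] + [p,q]. For instance
  ∂[v_0,v_6,v_8] = [v_6,v_8] − [v_0,v_8] + [v_0,v_6],
  ∂[v_0,v_4,v_9] = [v_4,v_9] − [v_0,v_9] + [v_0,v_4].
The resulting 30×20 matrix has rank 20, and its Smith normal form has invariant factors (1,1,1,1,1,1,1,1,1,1,1,1,1,1,1,1,1,1,1,2).

From H_k ≅ ker(∂_k) / im(∂_{k+1}) we obtain:

  H_0: rank C_0 − rank ∂_1 = 10 − 9 = 1, and the invariant factors of ∂_1 are all 1, so H_0 ≅ Z.
  H_1: rank ker ∂_1 − rank ∂_2 = (30 − 9) − 20 = 1, and ∂_2 has invariant factor 2 > 1, so H_1 ≅ Z ⊕ Z/2Z.
  H_2: rank ker ∂_2 − rank ∂_3 = (20 − 20) − 0 = 0, and there is no ∂_3, so H_2 ≅ 0.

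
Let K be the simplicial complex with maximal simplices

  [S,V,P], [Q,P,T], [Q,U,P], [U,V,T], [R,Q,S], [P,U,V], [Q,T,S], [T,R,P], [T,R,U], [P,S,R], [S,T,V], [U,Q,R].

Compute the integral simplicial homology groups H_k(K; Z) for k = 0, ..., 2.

Order the vertices as P < Q < R < S < T < U < V. Listing each simplex with vertices in this order, K has dimension 2 with simplices:

  0-simplices (7): P, Q, R, S, T, U, V
  1-simplices (18): PQ, PR, PS, PT, PU, PV, QR, QS, QT, QU, RS, RT, RU, ST, SV, TU, TV, UV
  2-simplices (12): PQT, PQU, PRS, PRT, PSV, PUV, QRS, QRU, QST, RTU, STV, TUV

Hence C_0 ≅ Z^7, C_1 ≅ Z^18, C_2 ≅ Z^12.

∂_1: C_1 → C_0 maps an edge to its endpoints' difference, ∂[p,q] = q − p.
The 7×18 boundary matrix has rank 6 and Smith normal form diag(1,1,1,1,1,1).

∂_2: C_2 → C_1 acts by ∂[p,q,r] = [q,r] − [p,r] + [p,q]. For instance
  ∂PRT = RT − PT + PR,
  ∂STV = TV − SV + ST.
As a 18×12 matrix over Z this has rank 12, with invariant factors (1,1,1,1,1,1,1,1,1,1,1,2).

Computing H_k = (kernel of ∂_k) / (image of ∂_{k+1}):

  H_0: rank C_0 − rank ∂_1 = 7 − 6 = 1, and the invariant factors of ∂_1 are all 1, so H_0 = Z.
  H_1: rank ker ∂_1 − rank ∂_2 = (18 − 6) − 12 = 0, and ∂_2 has invariant factor 2 > 1, so H_1 = Z/2.
  H_2: rank ker ∂_2 − rank ∂_3 = (12 − 12) − 0 = 0, and there is no ∂_3, so H_2 = 0.

As a check, the Euler characteristic is 7 − 18 + 12 = 1, which agrees with 1 − 0 + 0 = 1.

H_0 ≅ Z,  H_1 ≅ Z/2,  H_2 = 0.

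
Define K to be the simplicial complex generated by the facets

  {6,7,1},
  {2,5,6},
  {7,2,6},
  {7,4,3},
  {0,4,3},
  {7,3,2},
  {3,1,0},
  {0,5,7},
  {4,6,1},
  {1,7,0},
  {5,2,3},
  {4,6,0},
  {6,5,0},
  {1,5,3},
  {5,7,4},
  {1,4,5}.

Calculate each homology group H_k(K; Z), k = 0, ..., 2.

H_0 ≅ Z,  H_1 ≅ Z^2,  H_2 ≅ Z.

K has 8 vertices, 24 edges, 16 triangles.
rank ∂_0 = 0, rank ∂_1 = 7 ⇒ b_0 = 8 − 0 − 7 = 1; all invariant factors of ∂_1 are 1 so no torsion. So H_0 ≅ Z.
rank ∂_1 = 7, rank ∂_2 = 15 ⇒ b_1 = 24 − 7 − 15 = 2; all invariant factors of ∂_2 are 1 so no torsion. So H_1 ≅ Z^2.
rank ∂_2 = 15, rank ∂_3 = 0 ⇒ b_2 = 16 − 15 − 0 = 1. So H_2 ≅ Z.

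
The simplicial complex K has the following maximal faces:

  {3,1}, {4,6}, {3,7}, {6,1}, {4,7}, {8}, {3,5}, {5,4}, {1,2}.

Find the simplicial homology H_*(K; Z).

H_0 = Z^2,  H_1 = Z^2.

K has 8 vertices, 8 edges.
rank ∂_0 = 0, rank ∂_1 = 6 ⇒ b_0 = 8 − 0 − 6 = 2; all invariant factors of ∂_1 are 1 so no torsion. So H_0 ≅ Z^2.
rank ∂_1 = 6, rank ∂_2 = 0 ⇒ b_1 = 8 − 6 − 0 = 2. So H_1 ≅ Z^2.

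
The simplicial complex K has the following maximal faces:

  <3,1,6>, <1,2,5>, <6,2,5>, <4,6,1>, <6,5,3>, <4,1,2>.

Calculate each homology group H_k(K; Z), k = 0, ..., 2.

H_0 ≅ Z,  H_1 ≅ Z,  H_2 = 0.

Order the vertices as 1 < 2 < 3 < 4 < 5 < 6. Listing each simplex with vertices in this order, K has dimension 2 with simplices:

  0-simplices (6): [1], [2], [3], [4], [5], [6]
  1-simplices (12): [1,2], [1,3], [1,4], [1,5], [1,6], [2,4], [2,5], [2,6], [3,5], [3,6], [4,6], [5,6]
  2-simplices (6): [1,2,4], [1,2,5], [1,3,6], [1,4,6], [2,5,6], [3,5,6]

so the chain groups are C_0 ≅ Z^6, C_1 ≅ Z^12, C_2 ≅ Z^6.

The boundary map ∂_1: C_1 → C_0 sends each edge [p,q] (with p < q) to q − p.
As a 6×12 matrix over Z this has rank 5, with invariant factors (1,1,1,1,1).

∂_2: C_2 → C_1 acts by ∂[p,q,r] = [q,r] − [p,r] + [p,q]. For instance
  ∂[2,5,6] = [5,6] − [2,6] + [2,5],
  ∂[1,4,6] = [4,6] − [1,6] + [1,4].
The 12×6 boundary matrix has rank 6 and Smith normal form diag(1,1,1,1,1,1).

From H_k ≅ ker(∂_k) / im(∂_{k+1}) we obtain:

  H_0: rank C_0 − rank ∂_1 = 6 − 5 = 1, and the invariant factors of ∂_1 are all 1, so H_0 = Z.
  H_1: rank ker ∂_1 − rank ∂_2 = (12 − 5) − 6 = 1, and the invariant factors of ∂_2 are all 1, so H_1 = Z.
  H_2: rank ker ∂_2 − rank ∂_3 = (6 − 6) − 0 = 0, and there is no ∂_3, so H_2 = 0.

(K is a triangulation of the cylinder S^1 x I.)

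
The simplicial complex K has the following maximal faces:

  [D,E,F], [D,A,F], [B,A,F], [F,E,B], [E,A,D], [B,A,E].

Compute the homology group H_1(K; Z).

H_1 ≅ 0.

Take the total order A < B < D < E < F on the vertex set. Then K (dimension 2) consists of the simplices:

  0-simplices (5): A, B, D, E, F
  1-simplices (9): AB, AD, AE, AF, BE, BF, DE, DF, EF
  2-simplices (6): ABE, ABF, ADE, ADF, BEF, DEF

giving chain groups C_0 ≅ Z^5, C_1 ≅ Z^9, C_2 ≅ Z^6.

Boundary ∂_1: C_1 → C_0 sends each edge [p,q] (with p < q) to q − p. For instance
  ∂BE = E − B.
This gives a 5×9 integer matrix of rank 4; reducing to Smith normal form yields diagonal entries (1,1,1,1).

∂_2: C_2 → C_1 sends each 2-simplex [p,q,r] to [q,r] − [p,r] + [p,q]. For instance
  ∂DEF = EF − DF + DE,
  ∂ADE = DE − AE + AD.
This gives a 9×6 integer matrix of rank 5; reducing to Smith normal form yields diagonal entries (1,1,1,1,1).

Now H_k = ker ∂_k / im ∂_{k+1}, so:

  H_1: rank ker ∂_1 − rank ∂_2 = (9 − 4) − 5 = 0, and the invariant factors of ∂_2 are all 1, so H_1 ≅ 0.

(K is a triangulation of the 2-sphere S^2.)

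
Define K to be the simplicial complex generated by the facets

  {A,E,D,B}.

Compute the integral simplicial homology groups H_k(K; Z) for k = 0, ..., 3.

H_0 ≅ Z,  H_1 = 0,  H_2 = 0,  H_3 = 0.

We work with the vertex ordering A < B < D < E. The simplices of K, each written with vertices in increasing order, are:

  0-simplices (4): A, B, D, E
  1-simplices (6): AB, AD, AE, BD, BE, DE
  2-simplices (4): ABD, ABE, ADE, BDE
  3-simplices (1): ABDE

Hence C_0 ≅ Z^4, C_1 ≅ Z^6, C_2 ≅ Z^4, C_3 ≅ Z^1.

The boundary map ∂_1: C_1 → C_0 maps an edge to its endpoints' difference, ∂[p,q] = q − p. For instance
  ∂AB = B − A.
The 4×6 boundary matrix has rank 3 and Smith normal form diag(1,1,1).

∂_2: C_2 → C_1 sends each 2-simplex [p,q,r] to [q,r] − [p,r] + [p,q]. For instance
  ∂ADE = DE − AE + AD,
  ∂ABE = BE − AE + AB.
This gives a 6×4 integer matrix of rank 3; reducing to Smith normal form yields diagonal entries (1,1,1).

Boundary ∂_3: C_3 → C_2 sends each 3-simplex σ to the alternating sum Σ_i (−1)^i (σ with its i-th vertex removed). For instance
  ∂ABDE = BDE − ADE + ABE − ABD.
This gives a 4×1 integer matrix of rank 1; reducing to Smith normal form yields diagonal entries (1).

Reading off H_k = ker ∂_k / im ∂_{k+1}:

  H_0: rank C_0 − rank ∂_1 = 4 − 3 = 1, and the invariant factors of ∂_1 are all 1, so H_0 = Z.
  H_1: rank ker ∂_1 − rank ∂_2 = (6 − 3) − 3 = 0, and the invariant factors of ∂_2 are all 1, so H_1 = 0.
  H_2: rank ker ∂_2 − rank ∂_3 = (4 − 3) − 1 = 0, and the invariant factors of ∂_3 are all 1, so H_2 = 0.
  H_3: rank ker ∂_3 − rank ∂_4 = (1 − 1) − 0 = 0, and there is no ∂_4, so H_3 = 0.

(K is a triangulation of the 3-simplex.)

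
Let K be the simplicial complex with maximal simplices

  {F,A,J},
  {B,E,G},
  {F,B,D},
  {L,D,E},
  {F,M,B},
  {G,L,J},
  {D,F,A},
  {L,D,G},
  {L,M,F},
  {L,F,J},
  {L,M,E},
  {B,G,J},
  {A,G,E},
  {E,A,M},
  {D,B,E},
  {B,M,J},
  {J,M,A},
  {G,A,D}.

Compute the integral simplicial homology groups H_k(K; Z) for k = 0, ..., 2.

H_0 ≅ Z,  H_1 ≅ Z ⊕ Z/2Z,  H_2 = 0.

Take the total order A < B < D < E < F < G < J < L < M on the vertex set. Then K (dimension 2) consists of the simplices:

  0-simplices (9): A, B, D, E, F, G, J, L, M
  1-simplices (27): AD, AE, AF, AG, AJ, AM, BD, BE, BF, BG, BJ, BM, DE, DF, DG, DL, EG, EL, EM, FJ, FL, FM, GJ, GL, JL, JM, LM
  2-simplices (18): ADF, ADG, AEG, AEM, AFJ, AJM, BDE, BDF, BEG, BFM, BGJ, BJM, DEL, DGL, ELM, FJL, FLM, GJL

so the chain groups are C_0 ≅ Z^9, C_1 ≅ Z^27, C_2 ≅ Z^18.

Boundary ∂_1: C_1 → C_0 sends each edge [p,q] (with p < q) to q − p.
The resulting 9×27 matrix has rank 8, and its Smith normal form has invariant factors (1,1,1,1,1,1,1,1).

Boundary ∂_2: C_2 → C_1 maps a triangle to the signed sum of its edges. For instance
  ∂BEG = EG − BG + BE,
  ∂BDE = DE − BE + BD.
The resulting 27×18 matrix has rank 18, and its Smith normal form has invariant factors (1,1,1,1,1,1,1,1,1,1,1,1,1,1,1,1,1,2).

Reading off H_k = ker ∂_k / im ∂_{k+1}:

  H_0: rank C_0 − rank ∂_1 = 9 − 8 = 1, and the invariant factors of ∂_1 are all 1, so H_0 ≅ Z.
  H_1: rank ker ∂_1 − rank ∂_2 = (27 − 8) − 18 = 1, and ∂_2 has invariant factor 2 > 1, so H_1 ≅ Z ⊕ Z/2Z.
  H_2: rank ker ∂_2 − rank ∂_3 = (18 − 18) − 0 = 0, and there is no ∂_3, so H_2 ≅ 0.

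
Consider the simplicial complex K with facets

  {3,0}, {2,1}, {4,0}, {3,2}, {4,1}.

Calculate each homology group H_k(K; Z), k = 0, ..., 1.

We work with the vertex ordering 0 < 1 < 2 < 3 < 4. The simplices of K, each written with vertices in increasing order, are:

  0-simplices (5): [0], [1], [2], [3], [4]
  1-simplices (5): [0,3], [0,4], [1,2], [1,4], [2,3]

so the chain groups are C_0 ≅ Z^5, C_1 ≅ Z^5.

The boundary map ∂_1: C_1 → C_0 maps an edge to its endpoints' difference, ∂[p,q] = q − p.
As a 5×5 matrix over Z this has rank 4, with invariant factors (1,1,1,1).

From H_k ≅ ker(∂_k) / im(∂_{k+1}) we obtain:

  H_0: rank C_0 − rank ∂_1 = 5 − 4 = 1, and the invariant factors of ∂_1 are all 1, so H_0 ≅ Z.
  H_1: rank ker ∂_1 − rank ∂_2 = (5 − 4) − 0 = 1, and there is no ∂_2, so H_1 ≅ Z.

As a check, the Euler characteristic is 5 − 5 = 0, which agrees with 1 − 1 = 0.

H_0 ≅ Z,  H_1 ≅ Z.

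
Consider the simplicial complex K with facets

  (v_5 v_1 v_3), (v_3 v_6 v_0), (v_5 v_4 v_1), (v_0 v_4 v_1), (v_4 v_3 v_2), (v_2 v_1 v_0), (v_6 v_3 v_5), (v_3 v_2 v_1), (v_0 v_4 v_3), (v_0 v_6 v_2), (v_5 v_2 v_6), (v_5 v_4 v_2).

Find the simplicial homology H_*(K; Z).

We work with the vertex ordering v_0 < v_1 < v_2 < v_3 < v_4 < v_5 < v_6. The simplices of K, each written with vertices in increasing order, are:

  0-simplices (7): [v_0], [v_1], [v_2], [v_3], [v_4], [v_5], [v_6]
  1-simplices (18): (18 of them)
  2-simplices (12): (12 of them)

so the chain groups are C_0 ≅ Z^7, C_1 ≅ Z^18, C_2 ≅ Z^12.

The boundary map ∂_1: C_1 → C_0 is given by ∂[p,q] = [q] − [p].
The 7×18 boundary matrix has rank 6 and Smith normal form diag(1,1,1,1,1,1).

Boundary ∂_2: C_2 → C_1 sends each 2-simplex [p,q,r] to [q,r] − [p,r] + [p,q]. For instance
  ∂[v_0,v_3,v_6] = [v_3,v_6] − [v_0,v_6] + [v_0,v_3],
  ∂[v_0,v_1,v_4] = [v_1,v_4] − [v_0,v_4] + [v_0,v_1].
This gives a 18×12 integer matrix of rank 12; reducing to Smith normal form yields diagonal entries (1,1,1,1,1,1,1,1,1,1,1,2).

From H_k ≅ ker(∂_k) / im(∂_{k+1}) we obtain:

  H_0: rank C_0 − rank ∂_1 = 7 − 6 = 1, and the invariant factors of ∂_1 are all 1, so H_0 = Z.
  H_1: rank ker ∂_1 − rank ∂_2 = (18 − 6) − 12 = 0, and ∂_2 has invariant factor 2 > 1, so H_1 = Z/2.
  H_2: rank ker ∂_2 − rank ∂_3 = (12 − 12) − 0 = 0, and there is no ∂_3, so H_2 = 0.

H_0 ≅ Z,  H_1 ≅ Z/2,  H_2 = 0.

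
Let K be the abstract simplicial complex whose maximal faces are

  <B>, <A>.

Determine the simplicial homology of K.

H_0 ≅ Z^2.

K has 2 vertices.
rank ∂_0 = 0, rank ∂_1 = 0 ⇒ b_0 = 2 − 0 − 0 = 2. So H_0 = Z^2.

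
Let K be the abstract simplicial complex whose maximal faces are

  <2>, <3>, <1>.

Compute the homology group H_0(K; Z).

H_0 = Z^3.

Order the vertices as 1 < 2 < 3. Listing each simplex with vertices in this order, K has dimension 0 with simplices:

  0-simplices (3): [1], [2], [3]

Hence C_0 ≅ Z^3.

Reading off H_k = ker ∂_k / im ∂_{k+1}:

  H_0: rank C_0 − rank ∂_1 = 3 − 0 = 3, and there is no ∂_1, so H_0 = Z^3.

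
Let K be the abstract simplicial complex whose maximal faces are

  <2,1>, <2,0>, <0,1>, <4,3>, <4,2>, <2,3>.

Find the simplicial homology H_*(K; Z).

Fix the vertex order 0 < 1 < 2 < 3 < 4 and write every simplex with vertices in increasing order. Then dim K = 1 and the simplices of K are:

  0-simplices (5): [0], [1], [2], [3], [4]
  1-simplices (6): [0,1], [0,2], [1,2], [2,3], [2,4], [3,4]

giving chain groups C_0 ≅ Z^5, C_1 ≅ Z^6.

The boundary map ∂_1: C_1 → C_0 is given by ∂[p,q] = [q] − [p]. For instance
  ∂[2,3] = [3] − [2].
This gives a 5×6 integer matrix of rank 4; reducing to Smith normal form yields diagonal entries (1,1,1,1).

Now H_k = ker ∂_k / im ∂_{k+1}, so:

  H_0: rank C_0 − rank ∂_1 = 5 − 4 = 1, and the invariant factors of ∂_1 are all 1, so H_0 = Z.
  H_1: rank ker ∂_1 − rank ∂_2 = (6 − 4) − 0 = 2, and there is no ∂_2, so H_1 = Z^2.

As a check, the Euler characteristic is 5 − 6 = -1, which agrees with 1 − 2 = -1.

H_0 ≅ Z,  H_1 ≅ Z^2.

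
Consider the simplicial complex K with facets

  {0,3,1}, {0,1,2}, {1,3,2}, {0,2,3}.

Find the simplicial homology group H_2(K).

H_2 ≅ Z.

We work with the vertex ordering 0 < 1 < 2 < 3. The simplices of K, each written with vertices in increasing order, are:

  0-simplices (4): [0], [1], [2], [3]
  1-simplices (6): [0,1], [0,2], [0,3], [1,2], [1,3], [2,3]
  2-simplices (4): [0,1,2], [0,1,3], [0,2,3], [1,2,3]

so the chain groups are C_0 ≅ Z^4, C_1 ≅ Z^6, C_2 ≅ Z^4.

∂_1: C_1 → C_0 sends each edge [p,q] (with p < q) to q − p.
The resulting 4×6 matrix has rank 3, and its Smith normal form has invariant factors (1,1,1).

The boundary map ∂_2: C_2 → C_1 sends each 2-simplex [p,q,r] to [q,r] − [p,r] + [p,q]. For instance
  ∂[0,2,3] = [2,3] − [0,3] + [0,2],
  ∂[0,1,2] = [1,2] − [0,2] + [0,1].
The 6×4 boundary matrix has rank 3 and Smith normal form diag(1,1,1).

Reading off H_k = ker ∂_k / im ∂_{k+1}:

  H_2: rank ker ∂_2 − rank ∂_3 = (4 − 3) − 0 = 1, and there is no ∂_3, so H_2 = Z.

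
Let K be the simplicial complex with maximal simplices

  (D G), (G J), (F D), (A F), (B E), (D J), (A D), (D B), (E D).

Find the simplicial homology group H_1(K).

H_1 ≅ Z^3.

Take the total order A < B < D < E < F < G < J on the vertex set. Then K (dimension 1) consists of the simplices:

  0-simplices (7): A, B, D, E, F, G, J
  1-simplices (9): AD, AF, BD, BE, DE, DF, DG, DJ, GJ

so the chain groups are C_0 ≅ Z^7, C_1 ≅ Z^9.

The boundary map ∂_1: C_1 → C_0 sends each edge [p,q] (with p < q) to q − p. For instance
  ∂DF = F − D.
As a 7×9 matrix over Z this has rank 6, with invariant factors (1,1,1,1,1,1).

From H_k ≅ ker(∂_k) / im(∂_{k+1}) we obtain:

  H_1: rank ker ∂_1 − rank ∂_2 = (9 − 6) − 0 = 3, and there is no ∂_2, so H_1 = Z^3.

(K is a triangulation of a wedge of 3 circles.)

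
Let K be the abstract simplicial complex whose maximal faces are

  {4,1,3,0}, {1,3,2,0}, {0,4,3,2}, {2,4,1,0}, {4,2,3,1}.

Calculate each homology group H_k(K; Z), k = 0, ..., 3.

Fix the vertex order 0 < 1 < 2 < 3 < 4 and write every simplex with vertices in increasing order. Then dim K = 3 and the simplices of K are:

  0-simplices (5): [0], [1], [2], [3], [4]
  1-simplices (10): [0,1], [0,2], [0,3], [0,4], [1,2], [1,3], [1,4], [2,3], [2,4], [3,4]
  2-simplices (10): [0,1,2], [0,1,3], [0,1,4], [0,2,3], [0,2,4], [0,3,4], [1,2,3], [1,2,4], [1,3,4], [2,3,4]
  3-simplices (5): [0,1,2,3], [0,1,2,4], [0,1,3,4], [0,2,3,4], [1,2,3,4]

so the chain groups are C_0 ≅ Z^5, C_1 ≅ Z^10, C_2 ≅ Z^10, C_3 ≅ Z^5.

∂_1: C_1 → C_0 sends each edge [p,q] (with p < q) to q − p.
As a 5×10 matrix over Z this has rank 4, with invariant factors (1,1,1,1).

Boundary ∂_2: C_2 → C_1 acts by ∂[p,q,r] = [q,r] − [p,r] + [p,q]. For instance
  ∂[0,1,4] = [1,4] − [0,4] + [0,1],
  ∂[0,1,2] = [1,2] − [0,2] + [0,1].
The 10×10 boundary matrix has rank 6 and Smith normal form diag(1,1,1,1,1,1).

Boundary ∂_3: C_3 → C_2 sends each 3-simplex σ to the alternating sum Σ_i (−1)^i (σ with its i-th vertex removed). For instance
  ∂[0,1,2,3] = [1,2,3] − [0,2,3] + [0,1,3] − [0,1,2],
  ∂[0,2,3,4] = [2,3,4] − [0,3,4] + [0,2,4] − [0,2,3].
This gives a 10×5 integer matrix of rank 4; reducing to Smith normal form yields diagonal entries (1,1,1,1).

Computing H_k = (kernel of ∂_k) / (image of ∂_{k+1}):

  H_0: rank C_0 − rank ∂_1 = 5 − 4 = 1, and the invariant factors of ∂_1 are all 1, so H_0 = Z.
  H_1: rank ker ∂_1 − rank ∂_2 = (10 − 4) − 6 = 0, and the invariant factors of ∂_2 are all 1, so H_1 = 0.
  H_2: rank ker ∂_2 − rank ∂_3 = (10 − 6) − 4 = 0, and the invariant factors of ∂_3 are all 1, so H_2 = 0.
  H_3: rank ker ∂_3 − rank ∂_4 = (5 − 4) − 0 = 1, and there is no ∂_4, so H_3 = Z.

H_0 = Z,  H_1 = 0,  H_2 = 0,  H_3 = Z.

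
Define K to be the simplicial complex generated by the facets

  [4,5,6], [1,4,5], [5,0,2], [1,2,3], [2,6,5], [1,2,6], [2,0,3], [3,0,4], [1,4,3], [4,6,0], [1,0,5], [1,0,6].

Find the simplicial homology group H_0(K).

H_0 ≅ Z.

Order the vertices as 0 < 1 < 2 < 3 < 4 < 5 < 6. Listing each simplex with vertices in this order, K has dimension 2 with simplices:

  0-simplices (7): [0], [1], [2], [3], [4], [5], [6]
  1-simplices (18): [0,1], [0,2], [0,3], [0,4], [0,5], [0,6], [1,2], [1,3], [1,4], [1,5], [1,6], [2,3], [2,5], [2,6], [3,4], [4,5], [4,6], [5,6]
  2-simplices (12): [0,1,5], [0,1,6], [0,2,3], [0,2,5], [0,3,4], [0,4,6], [1,2,3], [1,2,6], [1,3,4], [1,4,5], [2,5,6], [4,5,6]

giving chain groups C_0 ≅ Z^7, C_1 ≅ Z^18, C_2 ≅ Z^12.

Boundary ∂_1: C_1 → C_0 is given by ∂[p,q] = [q] − [p].
As a 7×18 matrix over Z this has rank 6, with invariant factors (1,1,1,1,1,1).

∂_2: C_2 → C_1 maps a triangle to the signed sum of its edges. For instance
  ∂[0,1,6] = [1,6] − [0,6] + [0,1],
  ∂[4,5,6] = [5,6] − [4,6] + [4,5].
The 18×12 boundary matrix has rank 12 and Smith normal form diag(1,1,1,1,1,1,1,1,1,1,1,2).

Computing H_k = (kernel of ∂_k) / (image of ∂_{k+1}):

  H_0: rank C_0 − rank ∂_1 = 7 − 6 = 1, and the invariant factors of ∂_1 are all 1, so H_0 ≅ Z.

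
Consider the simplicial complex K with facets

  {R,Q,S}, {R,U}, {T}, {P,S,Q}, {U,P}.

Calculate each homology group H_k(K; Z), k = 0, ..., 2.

H_0 ≅ Z^2,  H_1 ≅ Z,  H_2 = 0.

Fix the vertex order P < Q < R < S < T < U and write every simplex with vertices in increasing order. Then dim K = 2 and the simplices of K are:

  0-simplices (6): P, Q, R, S, T, U
  1-simplices (7): PQ, PS, PU, QR, QS, RS, RU
  2-simplices (2): PQS, QRS

so the chain groups are C_0 ≅ Z^6, C_1 ≅ Z^7, C_2 ≅ Z^2.

∂_1: C_1 → C_0 maps an edge to its endpoints' difference, ∂[p,q] = q − p.
The 6×7 boundary matrix has rank 4 and Smith normal form diag(1,1,1,1).

The boundary map ∂_2: C_2 → C_1 maps a triangle to the signed sum of its edges. For instance
  ∂QRS = RS − QS + QR,
  ∂PQS = QS − PS + PQ.
The resulting 7×2 matrix has rank 2, and its Smith normal form has invariant factors (1,1).

From H_k ≅ ker(∂_k) / im(∂_{k+1}) we obtain:

  H_0: rank C_0 − rank ∂_1 = 6 − 4 = 2, and the invariant factors of ∂_1 are all 1, so H_0 = Z^2.
  H_1: rank ker ∂_1 − rank ∂_2 = (7 − 4) − 2 = 1, and the invariant factors of ∂_2 are all 1, so H_1 = Z.
  H_2: rank ker ∂_2 − rank ∂_3 = (2 − 2) − 0 = 0, and there is no ∂_3, so H_2 = 0.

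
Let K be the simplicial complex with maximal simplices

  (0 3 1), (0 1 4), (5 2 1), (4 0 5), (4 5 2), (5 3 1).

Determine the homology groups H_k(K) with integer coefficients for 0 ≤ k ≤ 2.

Take the total order 0 < 1 < 2 < 3 < 4 < 5 on the vertex set. Then K (dimension 2) consists of the simplices:

  0-simplices (6): [0], [1], [2], [3], [4], [5]
  1-simplices (12): [0,1], [0,3], [0,4], [0,5], [1,2], [1,3], [1,4], [1,5], [2,4], [2,5], [3,5], [4,5]
  2-simplices (6): [0,1,3], [0,1,4], [0,4,5], [1,2,5], [1,3,5], [2,4,5]

Hence C_0 ≅ Z^6, C_1 ≅ Z^12, C_2 ≅ Z^6.

The boundary map ∂_1: C_1 → C_0 sends each edge [p,q] (with p < q) to q − p. For instance
  ∂[1,4] = [4] − [1].
The 6×12 boundary matrix has rank 5 and Smith normal form diag(1,1,1,1,1).

∂_2: C_2 → C_1 sends each 2-simplex [p,q,r] to [q,r] − [p,r] + [p,q]. For instance
  ∂[0,1,3] = [1,3] − [0,3] + [0,1],
  ∂[2,4,5] = [4,5] − [2,5] + [2,4].
As a 12×6 matrix over Z this has rank 6, with invariant factors (1,1,1,1,1,1).

Computing H_k = (kernel of ∂_k) / (image of ∂_{k+1}):

  H_0: rank C_0 − rank ∂_1 = 6 − 5 = 1, and the invariant factors of ∂_1 are all 1, so H_0 = Z.
  H_1: rank ker ∂_1 − rank ∂_2 = (12 − 5) − 6 = 1, and the invariant factors of ∂_2 are all 1, so H_1 = Z.
  H_2: rank ker ∂_2 − rank ∂_3 = (6 − 6) − 0 = 0, and there is no ∂_3, so H_2 = 0.

H_0 ≅ Z,  H_1 ≅ Z,  H_2 = 0.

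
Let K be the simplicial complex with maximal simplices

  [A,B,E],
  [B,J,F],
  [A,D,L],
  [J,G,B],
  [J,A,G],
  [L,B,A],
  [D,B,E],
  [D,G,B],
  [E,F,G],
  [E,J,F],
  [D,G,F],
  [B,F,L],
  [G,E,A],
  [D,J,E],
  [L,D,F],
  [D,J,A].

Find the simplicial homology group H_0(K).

We work with the vertex ordering A < B < D < E < F < G < J < L. The simplices of K, each written with vertices in increasing order, are:

  0-simplices (8): A, B, D, E, F, G, J, L
  1-simplices (24): AB, AD, AE, AG, AJ, AL, BD, BE, BF, BG, BJ, BL, DE, DF, DG, DJ, DL, EF, EG, EJ, FG, FJ, FL, GJ
  2-simplices (16): ABE, ABL, ADJ, ADL, AEG, AGJ, BDE, BDG, BFJ, BFL, BGJ, DEJ, DFG, DFL, EFG, EFJ

giving chain groups C_0 ≅ Z^8, C_1 ≅ Z^24, C_2 ≅ Z^16.

∂_1: C_1 → C_0 is given by ∂[p,q] = [q] − [p].
The 8×24 boundary matrix has rank 7 and Smith normal form diag(1,1,1,1,1,1,1).

Boundary ∂_2: C_2 → C_1 maps a triangle to the signed sum of its edges. For instance
  ∂BGJ = GJ − BJ + BG,
  ∂BDG = DG − BG + BD.
The resulting 24×16 matrix has rank 15, and its Smith normal form has invariant factors (1,1,1,1,1,1,1,1,1,1,1,1,1,1,1).

Computing H_k = (kernel of ∂_k) / (image of ∂_{k+1}):

  H_0: rank C_0 − rank ∂_1 = 8 − 7 = 1, and the invariant factors of ∂_1 are all 1, so H_0 ≅ Z.

H_0 ≅ Z.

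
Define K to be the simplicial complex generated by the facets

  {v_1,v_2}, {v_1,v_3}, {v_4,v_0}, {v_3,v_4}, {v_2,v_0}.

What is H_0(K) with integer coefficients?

H_0 ≅ Z.

Take the total order v_0 < v_1 < v_2 < v_3 < v_4 on the vertex set. Then K (dimension 1) consists of the simplices:

  0-simplices (5): [v_0], [v_1], [v_2], [v_3], [v_4]
  1-simplices (5): [v_0,v_2], [v_0,v_4], [v_1,v_2], [v_1,v_3], [v_3,v_4]

so the chain groups are C_0 ≅ Z^5, C_1 ≅ Z^5.

Boundary ∂_1: C_1 → C_0 sends each edge [p,q] (with p < q) to q − p. For instance
  ∂[v_1,v_3] = [v_3] − [v_1].
The 5×5 boundary matrix has rank 4 and Smith normal form diag(1,1,1,1).

Now H_k = ker ∂_k / im ∂_{k+1}, so:

  H_0: rank C_0 − rank ∂_1 = 5 − 4 = 1, and the invariant factors of ∂_1 are all 1, so H_0 = Z.

(K is a triangulation of the circle S^1.)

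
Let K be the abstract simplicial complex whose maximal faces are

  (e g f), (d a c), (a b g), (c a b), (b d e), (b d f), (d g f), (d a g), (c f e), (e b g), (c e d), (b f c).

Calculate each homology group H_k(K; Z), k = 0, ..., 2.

H_0 = Z,  H_1 = Z/2,  H_2 = 0.

Order the vertices as a < b < c < d < e < f < g. Listing each simplex with vertices in this order, K has dimension 2 with simplices:

  0-simplices (7): a, b, c, d, e, f, g
  1-simplices (18): ab, ac, ad, ag, bc, bd, be, bf, bg, cd, ce, cf, de, df, dg, ef, eg, fg
  2-simplices (12): abc, abg, acd, adg, bcf, bde, bdf, beg, cde, cef, dfg, efg

so the chain groups are C_0 ≅ Z^7, C_1 ≅ Z^18, C_2 ≅ Z^12.

Boundary ∂_1: C_1 → C_0 sends each edge [p,q] (with p < q) to q − p. For instance
  ∂ce = e − c.
The resulting 7×18 matrix has rank 6, and its Smith normal form has invariant factors (1,1,1,1,1,1).

The boundary map ∂_2: C_2 → C_1 maps a triangle to the signed sum of its edges. For instance
  ∂cef = ef − cf + ce,
  ∂acd = cd − ad + ac.
The resulting 18×12 matrix has rank 12, and its Smith normal form has invariant factors (1,1,1,1,1,1,1,1,1,1,1,2).

Computing H_k = (kernel of ∂_k) / (image of ∂_{k+1}):

  H_0: rank C_0 − rank ∂_1 = 7 − 6 = 1, and the invariant factors of ∂_1 are all 1, so H_0 = Z.
  H_1: rank ker ∂_1 − rank ∂_2 = (18 − 6) − 12 = 0, and ∂_2 has invariant factor 2 > 1, so H_1 = Z/2.
  H_2: rank ker ∂_2 − rank ∂_3 = (12 − 12) − 0 = 0, and there is no ∂_3, so H_2 = 0.

As a check, the Euler characteristic is 7 − 18 + 12 = 1, which agrees with 1 − 0 + 0 = 1.
(K is a triangulation of the real projective plane RP^2.)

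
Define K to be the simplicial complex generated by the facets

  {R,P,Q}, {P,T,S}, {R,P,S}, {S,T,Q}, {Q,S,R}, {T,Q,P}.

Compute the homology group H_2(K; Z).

Order the vertices as P < Q < R < S < T. Listing each simplex with vertices in this order, K has dimension 2 with simplices:

  0-simplices (5): P, Q, R, S, T
  1-simplices (9): PQ, PR, PS, PT, QR, QS, QT, RS, ST
  2-simplices (6): PQR, PQT, PRS, PST, QRS, QST

giving chain groups C_0 ≅ Z^5, C_1 ≅ Z^9, C_2 ≅ Z^6.

The boundary map ∂_1: C_1 → C_0 is given by ∂[p,q] = [q] − [p]. For instance
  ∂ST = T − S.
The 5×9 boundary matrix has rank 4 and Smith normal form diag(1,1,1,1).

Boundary ∂_2: C_2 → C_1 acts by ∂[p,q,r] = [q,r] − [p,r] + [p,q]. For instance
  ∂PQT = QT − PT + PQ,
  ∂PQR = QR − PR + PQ.
The resulting 9×6 matrix has rank 5, and its Smith normal form has invariant factors (1,1,1,1,1).

From H_k ≅ ker(∂_k) / im(∂_{k+1}) we obtain:

  H_2: rank ker ∂_2 − rank ∂_3 = (6 − 5) − 0 = 1, and there is no ∂_3, so H_2 ≅ Z.

H_2 ≅ Z.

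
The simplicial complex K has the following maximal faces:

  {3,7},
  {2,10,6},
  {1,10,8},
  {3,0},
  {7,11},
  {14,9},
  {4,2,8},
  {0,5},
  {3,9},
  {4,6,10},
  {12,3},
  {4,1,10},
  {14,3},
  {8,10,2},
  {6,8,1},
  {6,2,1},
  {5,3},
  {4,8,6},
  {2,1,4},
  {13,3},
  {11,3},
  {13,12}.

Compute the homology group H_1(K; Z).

H_1 = Z^4 ⊕ Z/2.

We work with the vertex ordering 0 < 1 < 2 < 3 < 4 < 5 < 6 < 7 < 8 < 9 < 10 < 11 < 12 < 13 < 14. The simplices of K, each written with vertices in increasing order, are:

  0-simplices (15): [0], [1], [2], [3], [4], [5], [6], [7], [8], [9], [10], [11], [12], [13], [14]
  1-simplices (27): (27 of them)
  2-simplices (10): [1,2,4], [1,2,6], [1,4,10], [1,6,8], [1,8,10], [2,4,8], [2,6,10], [2,8,10], [4,6,8], [4,6,10]

giving chain groups C_0 ≅ Z^15, C_1 ≅ Z^27, C_2 ≅ Z^10.

The boundary map ∂_1: C_1 → C_0 sends each edge [p,q] (with p < q) to q − p. For instance
  ∂[9,14] = [14] − [9].
This gives a 15×27 integer matrix of rank 13; reducing to Smith normal form yields diagonal entries (1,1,1,1,1,1,1,1,1,1,1,1,1).

∂_2: C_2 → C_1 maps a triangle to the signed sum of its edges. For instance
  ∂[2,6,10] = [6,10] − [2,10] + [2,6],
  ∂[4,6,10] = [6,10] − [4,10] + [4,6].
The 27×10 boundary matrix has rank 10 and Smith normal form diag(1,1,1,1,1,1,1,1,1,2).

Now H_k = ker ∂_k / im ∂_{k+1}, so:

  H_1: rank ker ∂_1 − rank ∂_2 = (27 − 13) − 10 = 4, and ∂_2 has invariant factor 2 > 1, so H_1 = Z^4 ⊕ Z/2.

(K is a triangulation of the disjoint union of a wedge of 4 circles and the real projective plane RP^2.)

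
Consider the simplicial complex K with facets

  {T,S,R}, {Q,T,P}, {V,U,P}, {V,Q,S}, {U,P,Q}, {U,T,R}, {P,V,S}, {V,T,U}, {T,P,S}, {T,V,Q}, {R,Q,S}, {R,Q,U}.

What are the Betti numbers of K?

b_0 = 1, b_1 = 0, b_2 = 0.

We work with the vertex ordering P < Q < R < S < T < U < V. The simplices of K, each written with vertices in increasing order, are:

  0-simplices (7): P, Q, R, S, T, U, V
  1-simplices (18): PQ, PS, PT, PU, PV, QR, QS, QT, QU, QV, RS, RT, RU, ST, SV, TU, TV, UV
  2-simplices (12): PQT, PQU, PST, PSV, PUV, QRS, QRU, QSV, QTV, RST, RTU, TUV

Hence C_0 ≅ Z^7, C_1 ≅ Z^18, C_2 ≅ Z^12.

∂_1: C_1 → C_0 maps an edge to its endpoints' difference, ∂[p,q] = q − p. For instance
  ∂PS = S − P.
As a 7×18 matrix over Z this has rank 6, with invariant factors (1,1,1,1,1,1).

∂_2: C_2 → C_1 sends each 2-simplex [p,q,r] to [q,r] − [p,r] + [p,q]. For instance
  ∂QRU = RU − QU + QR,
  ∂PST = ST − PT + PS.
This gives a 18×12 integer matrix of rank 12; reducing to Smith normal form yields diagonal entries (1,1,1,1,1,1,1,1,1,1,1,2).

Computing H_k = (kernel of ∂_k) / (image of ∂_{k+1}):

  H_0: rank C_0 − rank ∂_1 = 7 − 6 = 1, and the invariant factors of ∂_1 are all 1, so H_0 = Z.
  H_1: rank ker ∂_1 − rank ∂_2 = (18 − 6) − 12 = 0, and ∂_2 has invariant factor 2 > 1, so H_1 = Z_2.
  H_2: rank ker ∂_2 − rank ∂_3 = (12 − 12) − 0 = 0, and there is no ∂_3, so H_2 = 0.

Hence the Betti numbers are b_0 = 1, b_1 = 0, b_2 = 0.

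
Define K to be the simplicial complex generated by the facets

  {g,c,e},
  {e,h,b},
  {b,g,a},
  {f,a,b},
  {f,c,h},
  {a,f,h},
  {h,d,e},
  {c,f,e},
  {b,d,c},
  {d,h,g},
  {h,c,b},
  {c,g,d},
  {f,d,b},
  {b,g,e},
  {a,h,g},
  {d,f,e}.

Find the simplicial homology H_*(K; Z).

Fix the vertex order a < b < c < d < e < f < g < h and write every simplex with vertices in increasing order. Then dim K = 2 and the simplices of K are:

  0-simplices (8): a, b, c, d, e, f, g, h
  1-simplices (24): ab, af, ag, ah, bc, bd, be, bf, bg, bh, cd, ce, cf, cg, ch, de, df, dg, dh, ef, eg, eh, fh, gh
  2-simplices (16): abf, abg, afh, agh, bcd, bch, bdf, beg, beh, cdg, cef, ceg, cfh, def, deh, dgh

giving chain groups C_0 ≅ Z^8, C_1 ≅ Z^24, C_2 ≅ Z^16.

∂_1: C_1 → C_0 maps an edge to its endpoints' difference, ∂[p,q] = q − p. For instance
  ∂ef = f − e.
The resulting 8×24 matrix has rank 7, and its Smith normal form has invariant factors (1,1,1,1,1,1,1).

∂_2: C_2 → C_1 acts by ∂[p,q,r] = [q,r] − [p,r] + [p,q]. For instance
  ∂def = ef − df + de,
  ∂deh = eh − dh + de.
The resulting 24×16 matrix has rank 15, and its Smith normal form has invariant factors (1,1,1,1,1,1,1,1,1,1,1,1,1,1,1).

Computing H_k = (kernel of ∂_k) / (image of ∂_{k+1}):

  H_0: rank C_0 − rank ∂_1 = 8 − 7 = 1, and the invariant factors of ∂_1 are all 1, so H_0 = Z.
  H_1: rank ker ∂_1 − rank ∂_2 = (24 − 7) − 15 = 2, and the invariant factors of ∂_2 are all 1, so H_1 = Z^2.
  H_2: rank ker ∂_2 − rank ∂_3 = (16 − 15) − 0 = 1, and there is no ∂_3, so H_2 = Z.

As a check, the Euler characteristic is 8 − 24 + 16 = 0, which agrees with 1 − 2 + 1 = 0.
(K is a triangulation of the torus T^2.)

H_0 ≅ Z,  H_1 ≅ Z^2,  H_2 ≅ Z.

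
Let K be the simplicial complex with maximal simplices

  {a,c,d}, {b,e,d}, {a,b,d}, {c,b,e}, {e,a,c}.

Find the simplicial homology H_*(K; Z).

H_0 = Z,  H_1 = Z,  H_2 = 0.

Take the total order a < b < c < d < e on the vertex set. Then K (dimension 2) consists of the simplices:

  0-simplices (5): a, b, c, d, e
  1-simplices (10): ab, ac, ad, ae, bc, bd, be, cd, ce, de
  2-simplices (5): abd, acd, ace, bce, bde

giving chain groups C_0 ≅ Z^5, C_1 ≅ Z^10, C_2 ≅ Z^5.

The boundary map ∂_1: C_1 → C_0 sends each edge [p,q] (with p < q) to q − p. For instance
  ∂be = e − b.
The resulting 5×10 matrix has rank 4, and its Smith normal form has invariant factors (1,1,1,1).

∂_2: C_2 → C_1 acts by ∂[p,q,r] = [q,r] − [p,r] + [p,q]. For instance
  ∂bce = ce − be + bc,
  ∂acd = cd − ad + ac.
This gives a 10×5 integer matrix of rank 5; reducing to Smith normal form yields diagonal entries (1,1,1,1,1).

From H_k ≅ ker(∂_k) / im(∂_{k+1}) we obtain:

  H_0: rank C_0 − rank ∂_1 = 5 − 4 = 1, and the invariant factors of ∂_1 are all 1, so H_0 ≅ Z.
  H_1: rank ker ∂_1 − rank ∂_2 = (10 − 4) − 5 = 1, and the invariant factors of ∂_2 are all 1, so H_1 ≅ Z.
  H_2: rank ker ∂_2 − rank ∂_3 = (5 − 5) − 0 = 0, and there is no ∂_3, so H_2 ≅ 0.

As a check, the Euler characteristic is 5 − 10 + 5 = 0, which agrees with 1 − 1 + 0 = 0.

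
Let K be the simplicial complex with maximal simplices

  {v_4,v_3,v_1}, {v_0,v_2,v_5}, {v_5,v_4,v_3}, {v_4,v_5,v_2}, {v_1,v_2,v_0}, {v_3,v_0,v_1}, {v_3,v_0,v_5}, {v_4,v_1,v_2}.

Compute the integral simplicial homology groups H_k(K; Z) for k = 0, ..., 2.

H_0 ≅ Z,  H_1 = 0,  H_2 ≅ Z.

Fix the vertex order v_0 < v_1 < v_2 < v_3 < v_4 < v_5 and write every simplex with vertices in increasing order. Then dim K = 2 and the simplices of K are:

  0-simplices (6): [v_0], [v_1], [v_2], [v_3], [v_4], [v_5]
  1-simplices (12): [v_0,v_1], [v_0,v_2], [v_0,v_3], [v_0,v_5], [v_1,v_2], [v_1,v_3], [v_1,v_4], [v_2,v_4], [v_2,v_5], [v_3,v_4], [v_3,v_5], [v_4,v_5]
  2-simplices (8): [v_0,v_1,v_2], [v_0,v_1,v_3], [v_0,v_2,v_5], [v_0,v_3,v_5], [v_1,v_2,v_4], [v_1,v_3,v_4], [v_2,v_4,v_5], [v_3,v_4,v_5]

Hence C_0 ≅ Z^6, C_1 ≅ Z^12, C_2 ≅ Z^8.

∂_1: C_1 → C_0 sends each edge [p,q] (with p < q) to q − p. For instance
  ∂[v_0,v_1] = [v_1] − [v_0].
The 6×12 boundary matrix has rank 5 and Smith normal form diag(1,1,1,1,1).

Boundary ∂_2: C_2 → C_1 acts by ∂[p,q,r] = [q,r] − [p,r] + [p,q]. For instance
  ∂[v_0,v_2,v_5] = [v_2,v_5] − [v_0,v_5] + [v_0,v_2],
  ∂[v_3,v_4,v_5] = [v_4,v_5] − [v_3,v_5] + [v_3,v_4].
As a 12×8 matrix over Z this has rank 7, with invariant factors (1,1,1,1,1,1,1).

Now H_k = ker ∂_k / im ∂_{k+1}, so:

  H_0: rank C_0 − rank ∂_1 = 6 − 5 = 1, and the invariant factors of ∂_1 are all 1, so H_0 = Z.
  H_1: rank ker ∂_1 − rank ∂_2 = (12 − 5) − 7 = 0, and the invariant factors of ∂_2 are all 1, so H_1 = 0.
  H_2: rank ker ∂_2 − rank ∂_3 = (8 − 7) − 0 = 1, and there is no ∂_3, so H_2 = Z.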